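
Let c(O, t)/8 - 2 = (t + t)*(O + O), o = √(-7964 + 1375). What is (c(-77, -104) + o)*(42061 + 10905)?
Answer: 13573702752 + 52966*I*√6589 ≈ 1.3574e+10 + 4.2994e+6*I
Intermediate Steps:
o = I*√6589 (o = √(-6589) = I*√6589 ≈ 81.173*I)
c(O, t) = 16 + 32*O*t (c(O, t) = 16 + 8*((t + t)*(O + O)) = 16 + 8*((2*t)*(2*O)) = 16 + 8*(4*O*t) = 16 + 32*O*t)
(c(-77, -104) + o)*(42061 + 10905) = ((16 + 32*(-77)*(-104)) + I*√6589)*(42061 + 10905) = ((16 + 256256) + I*√6589)*52966 = (256272 + I*√6589)*52966 = 13573702752 + 52966*I*√6589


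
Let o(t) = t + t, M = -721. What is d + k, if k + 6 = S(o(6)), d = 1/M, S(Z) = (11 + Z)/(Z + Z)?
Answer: -87265/17304 ≈ -5.0431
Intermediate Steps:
o(t) = 2*t
S(Z) = (11 + Z)/(2*Z) (S(Z) = (11 + Z)/((2*Z)) = (11 + Z)*(1/(2*Z)) = (11 + Z)/(2*Z))
d = -1/721 (d = 1/(-721) = -1/721 ≈ -0.0013870)
k = -121/24 (k = -6 + (11 + 2*6)/(2*((2*6))) = -6 + (½)*(11 + 12)/12 = -6 + (½)*(1/12)*23 = -6 + 23/24 = -121/24 ≈ -5.0417)
d + k = -1/721 - 121/24 = -87265/17304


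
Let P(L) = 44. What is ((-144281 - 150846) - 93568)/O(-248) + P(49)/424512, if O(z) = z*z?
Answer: -234379241/37086912 ≈ -6.3197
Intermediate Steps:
O(z) = z²
((-144281 - 150846) - 93568)/O(-248) + P(49)/424512 = ((-144281 - 150846) - 93568)/((-248)²) + 44/424512 = (-295127 - 93568)/61504 + 44*(1/424512) = -388695*1/61504 + 1/9648 = -388695/61504 + 1/9648 = -234379241/37086912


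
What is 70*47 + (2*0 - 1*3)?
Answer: 3287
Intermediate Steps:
70*47 + (2*0 - 1*3) = 3290 + (0 - 3) = 3290 - 3 = 3287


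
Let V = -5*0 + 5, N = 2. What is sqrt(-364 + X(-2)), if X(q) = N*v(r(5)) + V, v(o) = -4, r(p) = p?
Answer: I*sqrt(367) ≈ 19.157*I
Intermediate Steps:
V = 5 (V = 0 + 5 = 5)
X(q) = -3 (X(q) = 2*(-4) + 5 = -8 + 5 = -3)
sqrt(-364 + X(-2)) = sqrt(-364 - 3) = sqrt(-367) = I*sqrt(367)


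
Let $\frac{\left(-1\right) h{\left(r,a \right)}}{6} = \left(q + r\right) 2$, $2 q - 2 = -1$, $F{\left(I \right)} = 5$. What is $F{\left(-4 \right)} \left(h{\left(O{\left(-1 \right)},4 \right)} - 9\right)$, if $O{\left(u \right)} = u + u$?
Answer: $45$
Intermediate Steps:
$q = \frac{1}{2}$ ($q = 1 + \frac{1}{2} \left(-1\right) = 1 - \frac{1}{2} = \frac{1}{2} \approx 0.5$)
$O{\left(u \right)} = 2 u$
$h{\left(r,a \right)} = -6 - 12 r$ ($h{\left(r,a \right)} = - 6 \left(\frac{1}{2} + r\right) 2 = - 6 \left(1 + 2 r\right) = -6 - 12 r$)
$F{\left(-4 \right)} \left(h{\left(O{\left(-1 \right)},4 \right)} - 9\right) = 5 \left(\left(-6 - 12 \cdot 2 \left(-1\right)\right) - 9\right) = 5 \left(\left(-6 - -24\right) - 9\right) = 5 \left(\left(-6 + 24\right) - 9\right) = 5 \left(18 - 9\right) = 5 \cdot 9 = 45$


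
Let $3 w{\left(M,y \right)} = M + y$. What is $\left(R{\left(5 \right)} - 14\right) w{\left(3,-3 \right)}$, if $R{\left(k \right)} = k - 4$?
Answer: $0$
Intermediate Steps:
$R{\left(k \right)} = -4 + k$ ($R{\left(k \right)} = k - 4 = -4 + k$)
$w{\left(M,y \right)} = \frac{M}{3} + \frac{y}{3}$ ($w{\left(M,y \right)} = \frac{M + y}{3} = \frac{M}{3} + \frac{y}{3}$)
$\left(R{\left(5 \right)} - 14\right) w{\left(3,-3 \right)} = \left(\left(-4 + 5\right) - 14\right) \left(\frac{1}{3} \cdot 3 + \frac{1}{3} \left(-3\right)\right) = \left(1 - 14\right) \left(1 - 1\right) = \left(-13\right) 0 = 0$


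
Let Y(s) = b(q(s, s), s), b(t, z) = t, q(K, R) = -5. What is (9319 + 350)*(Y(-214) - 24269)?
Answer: -234705306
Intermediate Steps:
Y(s) = -5
(9319 + 350)*(Y(-214) - 24269) = (9319 + 350)*(-5 - 24269) = 9669*(-24274) = -234705306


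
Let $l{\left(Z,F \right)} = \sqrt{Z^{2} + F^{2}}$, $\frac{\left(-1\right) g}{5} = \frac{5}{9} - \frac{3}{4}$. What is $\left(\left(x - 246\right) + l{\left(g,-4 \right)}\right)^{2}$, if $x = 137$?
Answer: $\frac{\left(-3924 + \sqrt{21961}\right)^{2}}{1296} \approx 11001.0$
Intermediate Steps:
$g = \frac{35}{36}$ ($g = - 5 \left(\frac{5}{9} - \frac{3}{4}\right) = \left(-5\right) \left(- \frac{7}{36}\right) = \frac{35}{36} \approx 0.97222$)
$l{\left(Z,F \right)} = \sqrt{F^{2} + Z^{2}}$
$\left(\left(x - 246\right) + l{\left(g,-4 \right)}\right)^{2} = \left(\left(137 - 246\right) + \sqrt{\left(-4\right)^{2} + \left(\frac{35}{36}\right)^{2}}\right)^{2} = \left(-109 + \sqrt{16 + \frac{1225}{1296}}\right)^{2} = \left(-109 + \sqrt{\frac{21961}{1296}}\right)^{2} = \left(-109 + \frac{\sqrt{21961}}{36}\right)^{2}$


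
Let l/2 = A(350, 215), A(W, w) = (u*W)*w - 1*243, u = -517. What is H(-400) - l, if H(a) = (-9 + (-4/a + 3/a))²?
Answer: 12449450712801/160000 ≈ 7.7809e+7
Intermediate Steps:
A(W, w) = -243 - 517*W*w (A(W, w) = (-517*W)*w - 1*243 = -517*W*w - 243 = -243 - 517*W*w)
l = -77808986 (l = 2*(-243 - 517*350*215) = 2*(-243 - 38904250) = 2*(-38904493) = -77808986)
H(a) = (-9 - 1/a)²
H(-400) - l = (1 + 9*(-400))²/(-400)² - 1*(-77808986) = (1 - 3600)²/160000 + 77808986 = (1/160000)*(-3599)² + 77808986 = (1/160000)*12952801 + 77808986 = 12952801/160000 + 77808986 = 12449450712801/160000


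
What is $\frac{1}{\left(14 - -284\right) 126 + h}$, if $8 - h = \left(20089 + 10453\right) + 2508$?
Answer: $\frac{1}{4506} \approx 0.00022193$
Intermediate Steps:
$h = -33042$ ($h = 8 - \left(\left(20089 + 10453\right) + 2508\right) = 8 - \left(30542 + 2508\right) = 8 - 33050 = -33042$)
$\frac{1}{\left(14 - -284\right) 126 + h} = \frac{1}{\left(14 - -284\right) 126 - 33042} = \frac{1}{\left(14 + 284\right) 126 - 33042} = \frac{1}{298 \cdot 126 - 33042} = \frac{1}{37548 - 33042} = \frac{1}{4506}$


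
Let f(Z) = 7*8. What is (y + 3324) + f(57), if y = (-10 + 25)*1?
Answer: 3395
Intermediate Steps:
f(Z) = 56
y = 15 (y = 15*1 = 15)
(y + 3324) + f(57) = (15 + 3324) + 56 = 3339 + 56 = 3395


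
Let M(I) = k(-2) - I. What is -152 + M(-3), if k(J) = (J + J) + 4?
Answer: -149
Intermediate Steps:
k(J) = 4 + 2*J (k(J) = 2*J + 4 = 4 + 2*J)
M(I) = -I (M(I) = (4 + 2*(-2)) - I = (4 - 4) - I = 0 - I = -I)
-152 + M(-3) = -152 - 1*(-3) = -152 + 3 = -149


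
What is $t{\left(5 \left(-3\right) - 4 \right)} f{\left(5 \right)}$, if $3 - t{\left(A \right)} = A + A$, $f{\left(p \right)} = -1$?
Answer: $-41$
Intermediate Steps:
$t{\left(A \right)} = 3 - 2 A$ ($t{\left(A \right)} = 3 - \left(A + A\right) = 3 - 2 A$)
$t{\left(5 \left(-3\right) - 4 \right)} f{\left(5 \right)} = \left(3 - 2 \left(5 \left(-3\right) - 4\right)\right) \left(-1\right) = \left(3 - 2 \left(-15 - 4\right)\right) \left(-1\right) = \left(3 - -38\right) \left(-1\right) = \left(3 + 38\right) \left(-1\right) = 41 \left(-1\right) = -41$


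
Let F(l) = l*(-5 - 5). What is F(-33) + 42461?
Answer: 42791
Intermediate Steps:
F(l) = -10*l (F(l) = l*(-10) = -10*l)
F(-33) + 42461 = -10*(-33) + 42461 = 330 + 42461 = 42791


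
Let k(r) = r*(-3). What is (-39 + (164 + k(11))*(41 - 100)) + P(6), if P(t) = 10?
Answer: -7758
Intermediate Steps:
k(r) = -3*r
(-39 + (164 + k(11))*(41 - 100)) + P(6) = (-39 + (164 - 3*11)*(41 - 100)) + 10 = (-39 + (164 - 33)*(-59)) + 10 = (-39 + 131*(-59)) + 10 = (-39 - 7729) + 10 = -7768 + 10 = -7758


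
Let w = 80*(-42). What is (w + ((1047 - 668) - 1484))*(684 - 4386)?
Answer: 16529430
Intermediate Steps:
w = -3360
(w + ((1047 - 668) - 1484))*(684 - 4386) = (-3360 + ((1047 - 668) - 1484))*(684 - 4386) = (-3360 + (379 - 1484))*(-3702) = (-3360 - 1105)*(-3702) = -4465*(-3702) = 16529430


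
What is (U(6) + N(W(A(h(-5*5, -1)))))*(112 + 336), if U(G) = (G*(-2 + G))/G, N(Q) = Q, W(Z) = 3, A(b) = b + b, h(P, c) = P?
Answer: 3136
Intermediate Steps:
A(b) = 2*b
U(G) = -2 + G
(U(6) + N(W(A(h(-5*5, -1)))))*(112 + 336) = ((-2 + 6) + 3)*(112 + 336) = (4 + 3)*448 = 7*448 = 3136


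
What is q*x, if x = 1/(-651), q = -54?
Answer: 18/217 ≈ 0.082949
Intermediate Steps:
x = -1/651 ≈ -0.0015361
q*x = -54*(-1/651) = 18/217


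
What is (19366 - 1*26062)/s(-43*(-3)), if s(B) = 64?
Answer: -837/8 ≈ -104.63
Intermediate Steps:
(19366 - 1*26062)/s(-43*(-3)) = (19366 - 1*26062)/64 = (19366 - 26062)*(1/64) = -6696*1/64 = -837/8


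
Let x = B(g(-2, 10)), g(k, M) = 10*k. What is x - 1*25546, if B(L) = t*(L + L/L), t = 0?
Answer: -25546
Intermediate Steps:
B(L) = 0 (B(L) = 0*(L + L/L) = 0*(L + 1) = 0*(1 + L) = 0)
x = 0
x - 1*25546 = 0 - 1*25546 = 0 - 25546 = -25546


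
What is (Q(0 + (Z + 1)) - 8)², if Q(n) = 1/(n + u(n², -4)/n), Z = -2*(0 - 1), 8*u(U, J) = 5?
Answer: 350464/5929 ≈ 59.110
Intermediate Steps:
u(U, J) = 5/8 (u(U, J) = (⅛)*5 = 5/8)
Z = 2 (Z = -2*(-1) = 2)
Q(n) = 1/(n + 5/(8*n))
(Q(0 + (Z + 1)) - 8)² = (8*(0 + (2 + 1))/(5 + 8*(0 + (2 + 1))²) - 8)² = (8*(0 + 3)/(5 + 8*(0 + 3)²) - 8)² = (8*3/(5 + 8*3²) - 8)² = (8*3/(5 + 8*9) - 8)² = (8*3/(5 + 72) - 8)² = (8*3/77 - 8)² = (8*3*(1/77) - 8)² = (24/77 - 8)² = (-592/77)² = 350464/5929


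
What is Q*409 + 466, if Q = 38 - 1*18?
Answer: 8646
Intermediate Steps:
Q = 20 (Q = 38 - 18 = 20)
Q*409 + 466 = 20*409 + 466 = 8180 + 466 = 8646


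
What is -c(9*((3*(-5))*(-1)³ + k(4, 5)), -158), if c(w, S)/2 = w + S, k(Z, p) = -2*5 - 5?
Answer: 316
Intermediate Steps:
k(Z, p) = -15 (k(Z, p) = -10 - 5 = -15)
c(w, S) = 2*S + 2*w (c(w, S) = 2*(w + S) = 2*(S + w) = 2*S + 2*w)
-c(9*((3*(-5))*(-1)³ + k(4, 5)), -158) = -(2*(-158) + 2*(9*((3*(-5))*(-1)³ - 15))) = -(-316 + 2*(9*(-15*(-1) - 15))) = -(-316 + 2*(9*(15 - 15))) = -(-316 + 2*(9*0)) = -(-316 + 2*0) = -(-316 + 0) = -1*(-316) = 316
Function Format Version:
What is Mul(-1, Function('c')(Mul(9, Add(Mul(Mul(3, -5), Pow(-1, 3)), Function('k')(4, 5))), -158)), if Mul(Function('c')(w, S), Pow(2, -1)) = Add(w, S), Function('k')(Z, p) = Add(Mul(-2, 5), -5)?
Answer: 316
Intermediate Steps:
Function('k')(Z, p) = -15 (Function('k')(Z, p) = Add(-10, -5) = -15)
Function('c')(w, S) = Add(Mul(2, S), Mul(2, w)) (Function('c')(w, S) = Mul(2, Add(w, S)) = Mul(2, Add(S, w)) = Add(Mul(2, S), Mul(2, w)))
Mul(-1, Function('c')(Mul(9, Add(Mul(Mul(3, -5), Pow(-1, 3)), Function('k')(4, 5))), -158)) = Mul(-1, Add(Mul(2, -158), Mul(2, Mul(9, Add(Mul(Mul(3, -5), Pow(-1, 3)), -15))))) = Mul(-1, Add(-316, Mul(2, Mul(9, Add(Mul(-15, -1), -15))))) = Mul(-1, Add(-316, Mul(2, Mul(9, Add(15, -15))))) = Mul(-1, Add(-316, Mul(2, Mul(9, 0)))) = Mul(-1, Add(-316, Mul(2, 0))) = Mul(-1, Add(-316, 0)) = Mul(-1, -316) = 316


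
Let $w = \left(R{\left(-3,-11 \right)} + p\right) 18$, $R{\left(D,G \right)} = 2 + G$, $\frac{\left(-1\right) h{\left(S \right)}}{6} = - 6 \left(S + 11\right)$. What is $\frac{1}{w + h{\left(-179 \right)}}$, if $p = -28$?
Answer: $- \frac{1}{6714} \approx -0.00014894$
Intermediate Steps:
$h{\left(S \right)} = 396 + 36 S$ ($h{\left(S \right)} = - 6 \left(- 6 \left(S + 11\right)\right) = - 6 \left(- 6 \left(11 + S\right)\right) = - 6 \left(-66 - 6 S\right) = 396 + 36 S$)
$w = -666$ ($w = \left(\left(2 - 11\right) - 28\right) 18 = \left(-9 - 28\right) 18 = \left(-37\right) 18 = -666$)
$\frac{1}{w + h{\left(-179 \right)}} = \frac{1}{-666 + \left(396 + 36 \left(-179\right)\right)} = \frac{1}{-666 + \left(396 - 6444\right)} = \frac{1}{-666 - 6048} = \frac{1}{-6714} = - \frac{1}{6714}$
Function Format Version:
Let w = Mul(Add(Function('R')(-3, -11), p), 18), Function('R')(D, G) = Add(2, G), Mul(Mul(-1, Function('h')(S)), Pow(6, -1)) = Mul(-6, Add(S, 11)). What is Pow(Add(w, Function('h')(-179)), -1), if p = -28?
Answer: Rational(-1, 6714) ≈ -0.00014894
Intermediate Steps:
Function('h')(S) = Add(396, Mul(36, S)) (Function('h')(S) = Mul(-6, Mul(-6, Add(S, 11))) = Mul(-6, Mul(-6, Add(11, S))) = Mul(-6, Add(-66, Mul(-6, S))) = Add(396, Mul(36, S)))
w = -666 (w = Mul(Add(Add(2, -11), -28), 18) = Mul(Add(-9, -28), 18) = Mul(-37, 18) = -666)
Pow(Add(w, Function('h')(-179)), -1) = Pow(Add(-666, Add(396, Mul(36, -179))), -1) = Pow(Add(-666, Add(396, -6444)), -1) = Pow(Add(-666, -6048), -1) = Pow(-6714, -1) = Rational(-1, 6714)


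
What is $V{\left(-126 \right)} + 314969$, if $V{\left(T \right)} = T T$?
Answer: $330845$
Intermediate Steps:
$V{\left(T \right)} = T^{2}$
$V{\left(-126 \right)} + 314969 = \left(-126\right)^{2} + 314969 = 15876 + 314969 = 330845$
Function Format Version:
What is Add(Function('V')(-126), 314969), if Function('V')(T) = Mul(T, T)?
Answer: 330845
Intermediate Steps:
Function('V')(T) = Pow(T, 2)
Add(Function('V')(-126), 314969) = Add(Pow(-126, 2), 314969) = Add(15876, 314969) = 330845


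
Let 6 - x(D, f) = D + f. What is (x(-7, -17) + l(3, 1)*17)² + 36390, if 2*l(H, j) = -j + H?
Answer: 38599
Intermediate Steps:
l(H, j) = H/2 - j/2 (l(H, j) = (-j + H)/2 = (H - j)/2 = H/2 - j/2)
x(D, f) = 6 - D - f (x(D, f) = 6 - (D + f) = 6 + (-D - f) = 6 - D - f)
(x(-7, -17) + l(3, 1)*17)² + 36390 = ((6 - 1*(-7) - 1*(-17)) + ((½)*3 - ½*1)*17)² + 36390 = ((6 + 7 + 17) + (3/2 - ½)*17)² + 36390 = (30 + 1*17)² + 36390 = (30 + 17)² + 36390 = 47² + 36390 = 2209 + 36390 = 38599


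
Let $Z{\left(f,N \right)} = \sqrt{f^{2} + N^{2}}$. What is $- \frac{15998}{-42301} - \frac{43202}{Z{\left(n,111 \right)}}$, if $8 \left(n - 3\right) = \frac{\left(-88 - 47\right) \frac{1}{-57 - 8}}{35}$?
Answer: $\frac{15998}{42301} - \frac{157255280 \sqrt{18152017601}}{54456052803} \approx -388.69$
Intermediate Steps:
$n = \frac{10947}{3640}$ ($n = 3 + \frac{\frac{-88 - 47}{-57 - 8} \cdot \frac{1}{35}}{8} = 3 + \frac{- \frac{135}{-65} \cdot \frac{1}{35}}{8} = 3 + \frac{\left(-135\right) \left(- \frac{1}{65}\right) \frac{1}{35}}{8} = 3 + \frac{\frac{27}{13} \cdot \frac{1}{35}}{8} = 3 + \frac{1}{8} \cdot \frac{27}{455} = 3 + \frac{27}{3640} = \frac{10947}{3640} \approx 3.0074$)
$Z{\left(f,N \right)} = \sqrt{N^{2} + f^{2}}$
$- \frac{15998}{-42301} - \frac{43202}{Z{\left(n,111 \right)}} = - \frac{15998}{-42301} - \frac{43202}{\sqrt{111^{2} + \left(\frac{10947}{3640}\right)^{2}}} = \left(-15998\right) \left(- \frac{1}{42301}\right) - \frac{43202}{\sqrt{12321 + \frac{119836809}{13249600}}} = \frac{15998}{42301} - \frac{43202}{\sqrt{\frac{163368158409}{13249600}}} = \frac{15998}{42301} - \frac{43202}{\frac{3}{3640} \sqrt{18152017601}} = \frac{15998}{42301} - 43202 \frac{3640 \sqrt{18152017601}}{54456052803} = \frac{15998}{42301} - \frac{157255280 \sqrt{18152017601}}{54456052803}$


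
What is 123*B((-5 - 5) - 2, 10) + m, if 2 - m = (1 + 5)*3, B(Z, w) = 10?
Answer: 1214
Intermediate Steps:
m = -16 (m = 2 - (1 + 5)*3 = 2 - 6*3 = 2 - 1*18 = 2 - 18 = -16)
123*B((-5 - 5) - 2, 10) + m = 123*10 - 16 = 1230 - 16 = 1214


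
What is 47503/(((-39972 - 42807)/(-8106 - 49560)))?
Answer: 913102666/27593 ≈ 33092.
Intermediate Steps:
47503/(((-39972 - 42807)/(-8106 - 49560))) = 47503/((-82779/(-57666))) = 47503/((-82779*(-1/57666))) = 47503/(27593/19222) = 47503*(19222/27593) = 913102666/27593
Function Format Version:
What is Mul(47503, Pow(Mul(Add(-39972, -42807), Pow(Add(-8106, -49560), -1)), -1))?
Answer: Rational(913102666, 27593) ≈ 33092.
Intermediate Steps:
Mul(47503, Pow(Mul(Add(-39972, -42807), Pow(Add(-8106, -49560), -1)), -1)) = Mul(47503, Pow(Mul(-82779, Pow(-57666, -1)), -1)) = Mul(47503, Pow(Mul(-82779, Rational(-1, 57666)), -1)) = Mul(47503, Pow(Rational(27593, 19222), -1)) = Mul(47503, Rational(19222, 27593)) = Rational(913102666, 27593)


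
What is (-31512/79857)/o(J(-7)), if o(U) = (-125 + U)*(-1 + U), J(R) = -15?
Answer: -1313/7453320 ≈ -0.00017616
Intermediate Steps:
o(U) = (-1 + U)*(-125 + U)
(-31512/79857)/o(J(-7)) = (-31512/79857)/(125 + (-15)**2 - 126*(-15)) = (-31512*1/79857)/(125 + 225 + 1890) = -10504/26619/2240 = -10504/26619*1/2240 = -1313/7453320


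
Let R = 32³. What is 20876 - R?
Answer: -11892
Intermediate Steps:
R = 32768
20876 - R = 20876 - 1*32768 = 20876 - 32768 = -11892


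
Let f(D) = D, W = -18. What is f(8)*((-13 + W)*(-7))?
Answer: 1736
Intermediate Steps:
f(8)*((-13 + W)*(-7)) = 8*((-13 - 18)*(-7)) = 8*(-31*(-7)) = 8*217 = 1736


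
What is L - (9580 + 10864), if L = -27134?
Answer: -47578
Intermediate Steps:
L - (9580 + 10864) = -27134 - (9580 + 10864) = -27134 - 1*20444 = -27134 - 20444 = -47578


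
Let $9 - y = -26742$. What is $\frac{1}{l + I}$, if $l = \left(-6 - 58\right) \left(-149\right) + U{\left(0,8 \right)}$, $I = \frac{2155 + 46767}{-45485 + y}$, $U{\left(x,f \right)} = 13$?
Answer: $\frac{9367}{89421022} \approx 0.00010475$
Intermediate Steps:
$y = 26751$ ($y = 9 - -26742 = 9 + 26742 = 26751$)
$I = - \frac{24461}{9367}$ ($I = \frac{2155 + 46767}{-45485 + 26751} = \frac{48922}{-18734} = 48922 \left(- \frac{1}{18734}\right) = - \frac{24461}{9367} \approx -2.6114$)
$l = 9549$ ($l = \left(-6 - 58\right) \left(-149\right) + 13 = \left(-64\right) \left(-149\right) + 13 = 9536 + 13 = 9549$)
$\frac{1}{l + I} = \frac{1}{9549 - \frac{24461}{9367}} = \frac{1}{\frac{89421022}{9367}} = \frac{9367}{89421022}$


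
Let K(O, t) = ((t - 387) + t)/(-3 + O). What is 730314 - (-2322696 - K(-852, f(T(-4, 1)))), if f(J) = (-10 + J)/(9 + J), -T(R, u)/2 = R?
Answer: 44375506933/14535 ≈ 3.0530e+6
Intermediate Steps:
T(R, u) = -2*R
f(J) = (-10 + J)/(9 + J)
K(O, t) = (-387 + 2*t)/(-3 + O) (K(O, t) = ((-387 + t) + t)/(-3 + O) = (-387 + 2*t)/(-3 + O))
730314 - (-2322696 - K(-852, f(T(-4, 1)))) = 730314 - (-2322696 - (-387 + 2*((-10 - 2*(-4))/(9 - 2*(-4))))/(-3 - 852)) = 730314 - (-2322696 - (-387 + 2*((-10 + 8)/(9 + 8)))/(-855)) = 730314 - (-2322696 - (-1)*(-387 + 2*(-2/17))/855) = 730314 - (-2322696 - (-1)*(-387 - 4/17)/855) = 730314 - (-2322696 - (-1)*(-6583)/(855*17)) = 730314 - (-2322696 - 1*6583/14535) = 730314 - (-2322696 - 6583/14535) = 730314 - 1*(-33760392943/14535) = 730314 + 33760392943/14535 = 44375506933/14535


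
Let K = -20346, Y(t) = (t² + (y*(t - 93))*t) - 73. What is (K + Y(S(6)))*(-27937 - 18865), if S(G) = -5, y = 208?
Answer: -3815579852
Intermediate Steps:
Y(t) = -73 + t² + t*(-19344 + 208*t) (Y(t) = (t² + (208*(t - 93))*t) - 73 = (t² + (208*(-93 + t))*t) - 73 = (t² + (-19344 + 208*t)*t) - 73 = (t² + t*(-19344 + 208*t)) - 73 = -73 + t² + t*(-19344 + 208*t))
(K + Y(S(6)))*(-27937 - 18865) = (-20346 + (-73 - 19344*(-5) + 209*(-5)²))*(-27937 - 18865) = (-20346 + (-73 + 96720 + 209*25))*(-46802) = (-20346 + (-73 + 96720 + 5225))*(-46802) = (-20346 + 101872)*(-46802) = 81526*(-46802) = -3815579852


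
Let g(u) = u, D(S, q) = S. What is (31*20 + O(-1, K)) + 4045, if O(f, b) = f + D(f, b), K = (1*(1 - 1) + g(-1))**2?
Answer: 4663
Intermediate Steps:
K = 1 (K = (1*(1 - 1) - 1)**2 = (1*0 - 1)**2 = (0 - 1)**2 = (-1)**2 = 1)
O(f, b) = 2*f (O(f, b) = f + f = 2*f)
(31*20 + O(-1, K)) + 4045 = (31*20 + 2*(-1)) + 4045 = (620 - 2) + 4045 = 618 + 4045 = 4663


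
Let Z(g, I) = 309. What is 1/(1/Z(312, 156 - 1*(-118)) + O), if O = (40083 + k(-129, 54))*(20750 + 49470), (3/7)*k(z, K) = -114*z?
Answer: 309/1614264618061 ≈ 1.9142e-10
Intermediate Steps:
k(z, K) = -266*z (k(z, K) = 7*(-114*z)/3 = -266*z)
O = 5224157340 (O = (40083 - 266*(-129))*(20750 + 49470) = (40083 + 34314)*70220 = 74397*70220 = 5224157340)
1/(1/Z(312, 156 - 1*(-118)) + O) = 1/(1/309 + 5224157340) = 1/(1614264618061/309) = 309/1614264618061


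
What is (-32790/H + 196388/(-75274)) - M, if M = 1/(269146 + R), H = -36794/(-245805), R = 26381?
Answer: -44824914557494436900/204625226212503 ≈ -2.1906e+5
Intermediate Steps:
H = 36794/245805 (H = -36794*(-1/245805) = 36794/245805 ≈ 0.14969)
M = 1/295527 (M = 1/(269146 + 26381) = 1/295527 ≈ 3.3838e-6)
(-32790/H + 196388/(-75274)) - M = (-32790/36794/245805 + 196388/(-75274)) - 1*1/295527 = (-32790*245805/36794 + 196388*(-1/75274)) - 1/295527 = (-4029972975/18397 - 98194/37637) - 1/295527 = -151677899335093/692407889 - 1/295527 = -44824914557494436900/204625226212503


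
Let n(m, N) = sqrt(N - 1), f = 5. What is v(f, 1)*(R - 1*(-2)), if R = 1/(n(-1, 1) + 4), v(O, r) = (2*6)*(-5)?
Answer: -135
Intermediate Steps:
v(O, r) = -60 (v(O, r) = 12*(-5) = -60)
n(m, N) = sqrt(-1 + N)
R = 1/4 (R = 1/(sqrt(-1 + 1) + 4) = 1/(sqrt(0) + 4) = 1/(0 + 4) = 1/4 ≈ 0.25000)
v(f, 1)*(R - 1*(-2)) = -60*(1/4 - 1*(-2)) = -60*(1/4 + 2) = -60*9/4 = -135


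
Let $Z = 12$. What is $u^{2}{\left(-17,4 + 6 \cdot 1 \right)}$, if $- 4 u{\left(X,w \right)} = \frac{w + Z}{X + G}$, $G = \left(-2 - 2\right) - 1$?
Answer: $\frac{1}{16} \approx 0.0625$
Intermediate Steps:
$G = -5$ ($G = -4 - 1 = -5$)
$u{\left(X,w \right)} = - \frac{12 + w}{4 \left(-5 + X\right)}$ ($u{\left(X,w \right)} = - \frac{\left(w + 12\right) \frac{1}{X - 5}}{4} = - \frac{\left(12 + w\right) \frac{1}{-5 + X}}{4} = - \frac{\frac{1}{-5 + X} \left(12 + w\right)}{4} = - \frac{12 + w}{4 \left(-5 + X\right)}$)
$u^{2}{\left(-17,4 + 6 \cdot 1 \right)} = \left(\frac{-12 - \left(4 + 6 \cdot 1\right)}{4 \left(-5 - 17\right)}\right)^{2} = \left(\frac{-12 - \left(4 + 6\right)}{4 \left(-22\right)}\right)^{2} = \left(\frac{1}{4} \left(- \frac{1}{22}\right) \left(-12 - 10\right)\right)^{2} = \left(\frac{1}{4} \left(- \frac{1}{22}\right) \left(-22\right)\right)^{2} = \left(\frac{1}{4}\right)^{2} = \frac{1}{16}$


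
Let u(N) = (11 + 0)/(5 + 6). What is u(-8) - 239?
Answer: -238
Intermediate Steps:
u(N) = 1 (u(N) = 11/11 = 11*(1/11) = 1)
u(-8) - 239 = 1 - 239 = -238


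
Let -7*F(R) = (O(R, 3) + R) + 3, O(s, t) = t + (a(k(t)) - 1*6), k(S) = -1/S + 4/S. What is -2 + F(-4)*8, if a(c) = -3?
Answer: 6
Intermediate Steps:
k(S) = 3/S
O(s, t) = -9 + t (O(s, t) = t + (-3 - 1*6) = t + (-3 - 6) = t - 9 = -9 + t)
F(R) = 3/7 - R/7 (F(R) = -(((-9 + 3) + R) + 3)/7 = -((-6 + R) + 3)/7 = -(-3 + R)/7 = 3/7 - R/7)
-2 + F(-4)*8 = -2 + (3/7 - ⅐*(-4))*8 = -2 + (3/7 + 4/7)*8 = -2 + 1*8 = -2 + 8 = 6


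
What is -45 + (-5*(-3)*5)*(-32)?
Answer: -2445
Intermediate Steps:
-45 + (-5*(-3)*5)*(-32) = -45 + (15*5)*(-32) = -45 + 75*(-32) = -45 - 2400 = -2445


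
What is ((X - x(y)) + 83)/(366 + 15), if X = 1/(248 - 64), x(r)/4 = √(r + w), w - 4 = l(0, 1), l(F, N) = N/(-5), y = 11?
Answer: 5091/23368 - 4*√370/1905 ≈ 0.17747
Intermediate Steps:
l(F, N) = -N/5 (l(F, N) = N*(-⅕) = -N/5)
w = 19/5 (w = 4 - ⅕*1 = 4 - ⅕ = 19/5 ≈ 3.8000)
x(r) = 4*√(19/5 + r) (x(r) = 4*√(r + 19/5) = 4*√(19/5 + r))
X = 1/184 ≈ 0.0054348
((X - x(y)) + 83)/(366 + 15) = ((1/184 - 4*√(95 + 25*11)/5) + 83)/(366 + 15) = ((1/184 - 4*√(95 + 275)/5) + 83)/381 = ((1/184 - 4*√370/5) + 83)*(1/381) = (15273/184 - 4*√370/5)*(1/381) = 5091/23368 - 4*√370/1905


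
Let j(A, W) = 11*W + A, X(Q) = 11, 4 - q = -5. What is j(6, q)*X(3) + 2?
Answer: 1157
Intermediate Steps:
q = 9 (q = 4 - 1*(-5) = 4 + 5 = 9)
j(A, W) = A + 11*W
j(6, q)*X(3) + 2 = (6 + 11*9)*11 + 2 = (6 + 99)*11 + 2 = 105*11 + 2 = 1155 + 2 = 1157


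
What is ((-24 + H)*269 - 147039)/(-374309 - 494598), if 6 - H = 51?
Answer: 165600/868907 ≈ 0.19058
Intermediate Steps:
H = -45 (H = 6 - 1*51 = 6 - 51 = -45)
((-24 + H)*269 - 147039)/(-374309 - 494598) = ((-24 - 45)*269 - 147039)/(-374309 - 494598) = (-69*269 - 147039)/(-868907) = (-18561 - 147039)*(-1/868907) = -165600*(-1/868907) = 165600/868907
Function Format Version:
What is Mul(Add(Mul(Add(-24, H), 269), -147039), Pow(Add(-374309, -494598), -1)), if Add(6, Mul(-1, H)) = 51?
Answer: Rational(165600, 868907) ≈ 0.19058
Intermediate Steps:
H = -45 (H = Add(6, Mul(-1, 51)) = Add(6, -51) = -45)
Mul(Add(Mul(Add(-24, H), 269), -147039), Pow(Add(-374309, -494598), -1)) = Mul(Add(Mul(Add(-24, -45), 269), -147039), Pow(Add(-374309, -494598), -1)) = Mul(Add(Mul(-69, 269), -147039), Pow(-868907, -1)) = Mul(Add(-18561, -147039), Rational(-1, 868907)) = Mul(-165600, Rational(-1, 868907)) = Rational(165600, 868907)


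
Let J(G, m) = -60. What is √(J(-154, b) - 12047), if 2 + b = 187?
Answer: I*√12107 ≈ 110.03*I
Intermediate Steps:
b = 185 (b = -2 + 187 = 185)
√(J(-154, b) - 12047) = √(-60 - 12047) = √(-12107) = I*√12107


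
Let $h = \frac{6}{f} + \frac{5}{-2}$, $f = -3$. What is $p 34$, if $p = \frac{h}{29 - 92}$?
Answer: $\frac{17}{7} \approx 2.4286$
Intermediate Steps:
$h = - \frac{9}{2}$ ($h = \frac{6}{-3} + \frac{5}{-2} = 6 \left(- \frac{1}{3}\right) + 5 \left(- \frac{1}{2}\right) = -2 - \frac{5}{2} = - \frac{9}{2} \approx -4.5$)
$p = \frac{1}{14}$ ($p = - \frac{9}{2 \left(29 - 92\right)} = - \frac{9}{2 \left(-63\right)} = \left(- \frac{9}{2}\right) \left(- \frac{1}{63}\right) = \frac{1}{14} \approx 0.071429$)
$p 34 = \frac{1}{14} \cdot 34 = \frac{17}{7}$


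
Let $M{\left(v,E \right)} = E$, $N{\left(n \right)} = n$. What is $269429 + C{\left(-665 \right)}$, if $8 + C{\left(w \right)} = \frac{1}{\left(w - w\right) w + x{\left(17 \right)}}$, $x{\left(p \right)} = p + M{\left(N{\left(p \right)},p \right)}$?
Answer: $\frac{9160315}{34} \approx 2.6942 \cdot 10^{5}$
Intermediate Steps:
$x{\left(p \right)} = 2 p$ ($x{\left(p \right)} = p + p = 2 p$)
$C{\left(w \right)} = - \frac{271}{34}$ ($C{\left(w \right)} = -8 + \frac{1}{\left(w - w\right) w + 2 \cdot 17} = -8 + \frac{1}{0 w + 34} = -8 + \frac{1}{0 + 34} = -8 + \frac{1}{34} = - \frac{271}{34}$)
$269429 + C{\left(-665 \right)} = 269429 - \frac{271}{34} = \frac{9160315}{34}$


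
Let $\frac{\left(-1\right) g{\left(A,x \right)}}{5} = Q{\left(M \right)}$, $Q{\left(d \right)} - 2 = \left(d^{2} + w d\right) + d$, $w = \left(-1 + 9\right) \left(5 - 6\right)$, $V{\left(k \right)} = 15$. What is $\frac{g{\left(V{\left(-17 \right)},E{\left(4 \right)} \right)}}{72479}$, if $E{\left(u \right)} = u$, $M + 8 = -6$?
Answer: $- \frac{1480}{72479} \approx -0.02042$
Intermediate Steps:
$M = -14$ ($M = -8 - 6 = -14$)
$w = -8$ ($w = 8 \left(-1\right) = -8$)
$Q{\left(d \right)} = 2 + d^{2} - 7 d$ ($Q{\left(d \right)} = 2 + \left(\left(d^{2} - 8 d\right) + d\right) = 2 + \left(d^{2} - 7 d\right) = 2 + d^{2} - 7 d$)
$g{\left(A,x \right)} = -1480$ ($g{\left(A,x \right)} = - 5 \left(2 + \left(-14\right)^{2} - -98\right) = - 5 \left(2 + 196 + 98\right) = \left(-5\right) 296 = -1480$)
$\frac{g{\left(V{\left(-17 \right)},E{\left(4 \right)} \right)}}{72479} = - \frac{1480}{72479}$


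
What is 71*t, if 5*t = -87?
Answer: -6177/5 ≈ -1235.4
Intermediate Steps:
t = -87/5 (t = (⅕)*(-87) = -87/5 ≈ -17.400)
71*t = 71*(-87/5) = -6177/5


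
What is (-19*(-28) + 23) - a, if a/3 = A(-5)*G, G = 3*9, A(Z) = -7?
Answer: 1122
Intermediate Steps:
G = 27
a = -567 (a = 3*(-7*27) = 3*(-189) = -567)
(-19*(-28) + 23) - a = (-19*(-28) + 23) - 1*(-567) = (532 + 23) + 567 = 555 + 567 = 1122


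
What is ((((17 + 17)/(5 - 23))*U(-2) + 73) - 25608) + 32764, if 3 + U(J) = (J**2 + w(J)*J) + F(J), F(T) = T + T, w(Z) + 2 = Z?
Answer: 64976/9 ≈ 7219.6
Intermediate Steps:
w(Z) = -2 + Z
F(T) = 2*T
U(J) = -3 + J**2 + 2*J + J*(-2 + J) (U(J) = -3 + ((J**2 + (-2 + J)*J) + 2*J) = -3 + ((J**2 + J*(-2 + J)) + 2*J) = -3 + (J**2 + 2*J + J*(-2 + J)) = -3 + J**2 + 2*J + J*(-2 + J))
((((17 + 17)/(5 - 23))*U(-2) + 73) - 25608) + 32764 = ((((17 + 17)/(5 - 23))*(-3 + 2*(-2)**2) + 73) - 25608) + 32764 = (((34/(-18))*(-3 + 2*4) + 73) - 25608) + 32764 = (((34*(-1/18))*(-3 + 8) + 73) - 25608) + 32764 = ((-17/9*5 + 73) - 25608) + 32764 = ((-85/9 + 73) - 25608) + 32764 = (572/9 - 25608) + 32764 = -229900/9 + 32764 = 64976/9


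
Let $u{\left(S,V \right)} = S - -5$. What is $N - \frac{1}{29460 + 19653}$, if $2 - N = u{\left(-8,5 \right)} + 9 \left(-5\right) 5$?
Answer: $\frac{11295989}{49113} \approx 230.0$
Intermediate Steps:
$u{\left(S,V \right)} = 5 + S$ ($u{\left(S,V \right)} = S + 5 = 5 + S$)
$N = 230$ ($N = 2 - \left(\left(5 - 8\right) + 9 \left(-5\right) 5\right) = 2 - \left(-3 - 225\right) = 2 - -228 = 2 + 228 = 230$)
$N - \frac{1}{29460 + 19653} = 230 - \frac{1}{29460 + 19653} = 230 - \frac{1}{49113} = \frac{11295989}{49113}$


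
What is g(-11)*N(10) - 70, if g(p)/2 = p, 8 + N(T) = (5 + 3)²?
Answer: -1302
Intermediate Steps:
N(T) = 56 (N(T) = -8 + (5 + 3)² = -8 + 8² = -8 + 64 = 56)
g(p) = 2*p
g(-11)*N(10) - 70 = (2*(-11))*56 - 70 = -22*56 - 70 = -1232 - 70 = -1302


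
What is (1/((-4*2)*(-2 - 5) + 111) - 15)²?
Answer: 6270016/27889 ≈ 224.82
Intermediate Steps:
(1/((-4*2)*(-2 - 5) + 111) - 15)² = (1/(-8*(-7) + 111) - 15)² = (1/(56 + 111) - 15)² = (1/167 - 15)² = (-2504/167)² = 6270016/27889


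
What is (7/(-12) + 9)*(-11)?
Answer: -1111/12 ≈ -92.583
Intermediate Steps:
(7/(-12) + 9)*(-11) = (7*(-1/12) + 9)*(-11) = (-7/12 + 9)*(-11) = (101/12)*(-11) = -1111/12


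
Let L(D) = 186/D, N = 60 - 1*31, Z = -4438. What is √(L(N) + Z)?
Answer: 38*I*√2581/29 ≈ 66.57*I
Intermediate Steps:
N = 29 (N = 60 - 31 = 29)
√(L(N) + Z) = √(186/29 - 4438) = √(-128516/29) = 38*I*√2581/29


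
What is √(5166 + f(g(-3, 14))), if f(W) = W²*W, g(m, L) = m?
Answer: 3*√571 ≈ 71.687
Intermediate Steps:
f(W) = W³
√(5166 + f(g(-3, 14))) = √(5166 + (-3)³) = √(5166 - 27) = √5139 = 3*√571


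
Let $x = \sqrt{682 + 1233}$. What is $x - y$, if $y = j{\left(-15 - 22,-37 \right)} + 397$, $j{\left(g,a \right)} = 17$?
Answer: $-414 + \sqrt{1915} \approx -370.24$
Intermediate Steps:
$y = 414$ ($y = 17 + 397 = 414$)
$x = \sqrt{1915} \approx 43.761$
$x - y = \sqrt{1915} - 414 = -414 + \sqrt{1915}$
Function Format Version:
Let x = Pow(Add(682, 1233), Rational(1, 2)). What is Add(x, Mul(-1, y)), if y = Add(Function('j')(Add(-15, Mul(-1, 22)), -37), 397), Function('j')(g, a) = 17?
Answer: Add(-414, Pow(1915, Rational(1, 2))) ≈ -370.24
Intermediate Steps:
y = 414 (y = Add(17, 397) = 414)
x = Pow(1915, Rational(1, 2)) ≈ 43.761
Add(x, Mul(-1, y)) = Add(Pow(1915, Rational(1, 2)), Mul(-1, 414)) = Add(Pow(1915, Rational(1, 2)), -414) = Add(-414, Pow(1915, Rational(1, 2)))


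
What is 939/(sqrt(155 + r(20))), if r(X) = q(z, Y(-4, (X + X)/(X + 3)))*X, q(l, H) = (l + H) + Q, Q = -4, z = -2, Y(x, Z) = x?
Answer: -313*I*sqrt(5)/5 ≈ -139.98*I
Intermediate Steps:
q(l, H) = -4 + H + l (q(l, H) = (l + H) - 4 = (H + l) - 4 = -4 + H + l)
r(X) = -10*X (r(X) = (-4 - 4 - 2)*X = -10*X)
939/(sqrt(155 + r(20))) = 939/(sqrt(155 - 10*20)) = 939/(sqrt(155 - 200)) = 939/(sqrt(-45)) = 939/((3*I*sqrt(5))) = 939*(-I*sqrt(5)/15) = -313*I*sqrt(5)/5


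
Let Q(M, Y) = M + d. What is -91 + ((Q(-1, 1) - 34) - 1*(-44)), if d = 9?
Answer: -73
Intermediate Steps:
Q(M, Y) = 9 + M (Q(M, Y) = M + 9 = 9 + M)
-91 + ((Q(-1, 1) - 34) - 1*(-44)) = -91 + (((9 - 1) - 34) - 1*(-44)) = -91 + ((8 - 34) + 44) = -91 + (-26 + 44) = -91 + 18 = -73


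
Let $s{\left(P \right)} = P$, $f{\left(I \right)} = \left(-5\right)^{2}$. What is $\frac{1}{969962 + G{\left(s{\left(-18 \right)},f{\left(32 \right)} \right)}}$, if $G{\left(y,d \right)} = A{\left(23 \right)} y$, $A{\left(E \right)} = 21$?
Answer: $\frac{1}{969584} \approx 1.0314 \cdot 10^{-6}$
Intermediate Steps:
$f{\left(I \right)} = 25$
$G{\left(y,d \right)} = 21 y$
$\frac{1}{969962 + G{\left(s{\left(-18 \right)},f{\left(32 \right)} \right)}} = \frac{1}{969962 + 21 \left(-18\right)} = \frac{1}{969962 - 378} = \frac{1}{969584}$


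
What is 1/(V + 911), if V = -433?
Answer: 1/478 ≈ 0.0020920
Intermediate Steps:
1/(V + 911) = 1/(-433 + 911) = 1/478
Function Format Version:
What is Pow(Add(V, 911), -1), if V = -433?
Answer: Rational(1, 478) ≈ 0.0020920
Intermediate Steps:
Pow(Add(V, 911), -1) = Pow(Add(-433, 911), -1) = Pow(478, -1) = Rational(1, 478)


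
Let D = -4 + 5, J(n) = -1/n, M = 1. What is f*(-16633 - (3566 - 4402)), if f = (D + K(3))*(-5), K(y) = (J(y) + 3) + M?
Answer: 1105790/3 ≈ 3.6860e+5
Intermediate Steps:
D = 1
K(y) = 4 - 1/y (K(y) = (-1/y + 3) + 1 = (3 - 1/y) + 1 = 4 - 1/y)
f = -70/3 (f = (1 + (4 - 1/3))*(-5) = (1 + (4 - 1*⅓))*(-5) = (1 + (4 - ⅓))*(-5) = (1 + 11/3)*(-5) = (14/3)*(-5) = -70/3 ≈ -23.333)
f*(-16633 - (3566 - 4402)) = -70*(-16633 - (3566 - 4402))/3 = -70*(-16633 - 1*(-836))/3 = -70*(-16633 + 836)/3 = -70/3*(-15797) = 1105790/3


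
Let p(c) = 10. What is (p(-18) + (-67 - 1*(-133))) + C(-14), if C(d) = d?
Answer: 62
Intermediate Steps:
(p(-18) + (-67 - 1*(-133))) + C(-14) = (10 + (-67 - 1*(-133))) - 14 = (10 + (-67 + 133)) - 14 = (10 + 66) - 14 = 76 - 14 = 62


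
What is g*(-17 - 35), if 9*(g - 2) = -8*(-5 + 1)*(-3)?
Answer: 1352/3 ≈ 450.67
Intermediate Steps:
g = -26/3 (g = 2 + (-8*(-5 + 1)*(-3))/9 = 2 + (-(-32)*(-3))/9 = 2 + (-8*12)/9 = 2 + (⅑)*(-96) = 2 - 32/3 = -26/3 ≈ -8.6667)
g*(-17 - 35) = -26*(-17 - 35)/3 = -26/3*(-52) = 1352/3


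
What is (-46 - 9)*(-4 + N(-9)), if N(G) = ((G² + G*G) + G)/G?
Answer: 1155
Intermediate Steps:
N(G) = (G + 2*G²)/G (N(G) = ((G² + G²) + G)/G = (2*G² + G)/G = (G + 2*G²)/G)
(-46 - 9)*(-4 + N(-9)) = (-46 - 9)*(-4 + (1 + 2*(-9))) = -55*(-4 + (1 - 18)) = -55*(-4 - 17) = -55*(-21) = 1155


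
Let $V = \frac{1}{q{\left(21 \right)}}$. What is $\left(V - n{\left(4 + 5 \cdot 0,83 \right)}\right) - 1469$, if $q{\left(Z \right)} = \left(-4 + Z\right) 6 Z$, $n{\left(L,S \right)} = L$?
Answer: $- \frac{3155165}{2142} \approx -1473.0$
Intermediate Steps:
$q{\left(Z \right)} = Z \left(-24 + 6 Z\right)$ ($q{\left(Z \right)} = \left(-24 + 6 Z\right) Z = Z \left(-24 + 6 Z\right)$)
$V = \frac{1}{2142}$ ($V = \frac{1}{6 \cdot 21 \left(-4 + 21\right)} = \frac{1}{6 \cdot 21 \cdot 17} = \frac{1}{2142} \approx 0.00046685$)
$\left(V - n{\left(4 + 5 \cdot 0,83 \right)}\right) - 1469 = \left(\frac{1}{2142} - \left(4 + 5 \cdot 0\right)\right) - 1469 = \left(\frac{1}{2142} - \left(4 + 0\right)\right) - 1469 = \left(\frac{1}{2142} - 4\right) - 1469 = - \frac{8567}{2142} - 1469 = - \frac{3155165}{2142}$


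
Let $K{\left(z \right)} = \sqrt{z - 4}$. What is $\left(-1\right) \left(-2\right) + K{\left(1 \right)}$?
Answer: $2 + i \sqrt{3} \approx 2.0 + 1.732 i$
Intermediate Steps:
$K{\left(z \right)} = \sqrt{-4 + z}$
$\left(-1\right) \left(-2\right) + K{\left(1 \right)} = \left(-1\right) \left(-2\right) + \sqrt{-4 + 1} = 2 + \sqrt{-3} = 2 + i \sqrt{3}$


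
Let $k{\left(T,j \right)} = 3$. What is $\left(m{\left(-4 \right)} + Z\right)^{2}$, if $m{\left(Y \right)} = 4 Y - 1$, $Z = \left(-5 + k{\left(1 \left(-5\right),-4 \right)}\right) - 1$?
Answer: $400$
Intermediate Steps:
$Z = -3$ ($Z = \left(-5 + 3\right) - 1 = -2 - 1 = -3$)
$m{\left(Y \right)} = -1 + 4 Y$
$\left(m{\left(-4 \right)} + Z\right)^{2} = \left(\left(-1 + 4 \left(-4\right)\right) - 3\right)^{2} = \left(\left(-1 - 16\right) - 3\right)^{2} = \left(-17 - 3\right)^{2} = \left(-20\right)^{2} = 400$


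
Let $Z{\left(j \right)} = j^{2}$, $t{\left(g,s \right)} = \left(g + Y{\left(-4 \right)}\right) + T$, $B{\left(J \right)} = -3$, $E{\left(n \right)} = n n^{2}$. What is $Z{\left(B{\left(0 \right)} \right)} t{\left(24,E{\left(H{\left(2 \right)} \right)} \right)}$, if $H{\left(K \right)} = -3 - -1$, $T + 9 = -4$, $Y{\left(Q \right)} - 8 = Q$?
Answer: $135$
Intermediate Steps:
$Y{\left(Q \right)} = 8 + Q$
$T = -13$ ($T = -9 - 4 = -13$)
$H{\left(K \right)} = -2$ ($H{\left(K \right)} = -3 + 1 = -2$)
$E{\left(n \right)} = n^{3}$
$t{\left(g,s \right)} = -9 + g$ ($t{\left(g,s \right)} = \left(g + \left(8 - 4\right)\right) - 13 = \left(g + 4\right) - 13 = \left(4 + g\right) - 13 = -9 + g$)
$Z{\left(B{\left(0 \right)} \right)} t{\left(24,E{\left(H{\left(2 \right)} \right)} \right)} = \left(-3\right)^{2} \left(-9 + 24\right) = 9 \cdot 15 = 135$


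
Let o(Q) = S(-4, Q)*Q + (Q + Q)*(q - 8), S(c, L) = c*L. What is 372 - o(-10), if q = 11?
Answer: 832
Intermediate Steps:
S(c, L) = L*c
o(Q) = -4*Q² + 6*Q (o(Q) = (Q*(-4))*Q + (Q + Q)*(11 - 8) = (-4*Q)*Q + (2*Q)*3 = -4*Q² + 6*Q)
372 - o(-10) = 372 - 2*(-10)*(3 - 2*(-10)) = 372 - 2*(-10)*(3 + 20) = 372 - 2*(-10)*23 = 372 - 1*(-460) = 372 + 460 = 832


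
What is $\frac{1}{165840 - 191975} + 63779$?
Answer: $\frac{1666864164}{26135} \approx 63779.0$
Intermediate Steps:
$\frac{1}{165840 - 191975} + 63779 = \frac{1}{-26135} + 63779 = - \frac{1}{26135} + 63779 = \frac{1666864164}{26135}$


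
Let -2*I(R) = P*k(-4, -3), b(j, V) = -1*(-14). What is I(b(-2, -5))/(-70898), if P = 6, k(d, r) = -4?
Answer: -6/35449 ≈ -0.00016926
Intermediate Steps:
b(j, V) = 14
I(R) = 12 (I(R) = -3*(-4) = -½*(-24) = 12)
I(b(-2, -5))/(-70898) = 12/(-70898) = 12*(-1/70898) = -6/35449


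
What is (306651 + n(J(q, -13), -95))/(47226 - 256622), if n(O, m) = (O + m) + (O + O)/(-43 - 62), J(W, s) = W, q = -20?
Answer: -1609316/1099329 ≈ -1.4639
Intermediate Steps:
n(O, m) = m + 103*O/105 (n(O, m) = (O + m) + (2*O)/(-105) = (O + m) + (2*O)*(-1/105) = (O + m) - 2*O/105 = m + 103*O/105)
(306651 + n(J(q, -13), -95))/(47226 - 256622) = (306651 + (-95 + (103/105)*(-20)))/(47226 - 256622) = (306651 + (-95 - 412/21))/(-209396) = (306651 - 2407/21)*(-1/209396) = (6437264/21)*(-1/209396) = -1609316/1099329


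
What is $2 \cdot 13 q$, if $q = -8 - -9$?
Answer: $26$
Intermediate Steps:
$q = 1$ ($q = -8 + 9 = 1$)
$2 \cdot 13 q = 2 \cdot 13 \cdot 1 = 26 \cdot 1 = 26$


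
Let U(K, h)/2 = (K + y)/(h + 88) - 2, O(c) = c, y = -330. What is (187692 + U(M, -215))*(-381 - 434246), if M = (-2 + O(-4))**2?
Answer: -10360188152428/127 ≈ -8.1576e+10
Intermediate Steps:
M = 36 (M = (-2 - 4)**2 = (-6)**2 = 36)
U(K, h) = -4 + 2*(-330 + K)/(88 + h) (U(K, h) = 2*((K - 330)/(h + 88) - 2) = 2*((-330 + K)/(88 + h) - 2) = 2*(-2 + (-330 + K)/(88 + h)) = -4 + 2*(-330 + K)/(88 + h))
(187692 + U(M, -215))*(-381 - 434246) = (187692 + 2*(-506 + 36 - 2*(-215))/(88 - 215))*(-381 - 434246) = (187692 + 2*(-506 + 36 + 430)/(-127))*(-434627) = (187692 + 2*(-1/127)*(-40))*(-434627) = (187692 + 80/127)*(-434627) = (23836964/127)*(-434627) = -10360188152428/127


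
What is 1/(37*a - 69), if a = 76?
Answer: 1/2743 ≈ 0.00036456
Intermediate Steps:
1/(37*a - 69) = 1/(37*76 - 69) = 1/(2812 - 69) = 1/2743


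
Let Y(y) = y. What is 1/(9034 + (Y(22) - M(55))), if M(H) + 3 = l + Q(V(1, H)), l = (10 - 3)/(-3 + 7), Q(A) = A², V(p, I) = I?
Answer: 4/24129 ≈ 0.00016578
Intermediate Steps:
l = 7/4 ≈ 1.7500
M(H) = -5/4 + H² (M(H) = -3 + (7/4 + H²) = -5/4 + H²)
1/(9034 + (Y(22) - M(55))) = 1/(9034 + (22 - (-5/4 + 55²))) = 1/(9034 + (22 - (-5/4 + 3025))) = 1/(9034 + (22 - 1*12095/4)) = 1/(9034 + (22 - 12095/4)) = 1/(9034 - 12007/4) = 1/(24129/4) = 4/24129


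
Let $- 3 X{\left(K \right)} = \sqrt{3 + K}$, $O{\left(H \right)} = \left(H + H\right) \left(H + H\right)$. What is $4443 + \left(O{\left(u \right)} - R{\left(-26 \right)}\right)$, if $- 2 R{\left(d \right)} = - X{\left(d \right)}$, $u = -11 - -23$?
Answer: $5019 + \frac{i \sqrt{23}}{6} \approx 5019.0 + 0.7993 i$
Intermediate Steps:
$u = 12$ ($u = -11 + 23 = 12$)
$O{\left(H \right)} = 4 H^{2}$ ($O{\left(H \right)} = 2 H 2 H = 4 H^{2}$)
$X{\left(K \right)} = - \frac{\sqrt{3 + K}}{3}$
$R{\left(d \right)} = - \frac{\sqrt{3 + d}}{6}$ ($R{\left(d \right)} = - \frac{\left(-1\right) \left(- \frac{\sqrt{3 + d}}{3}\right)}{2} = - \frac{\frac{1}{3} \sqrt{3 + d}}{2} = - \frac{\sqrt{3 + d}}{6}$)
$4443 + \left(O{\left(u \right)} - R{\left(-26 \right)}\right) = 4443 + \left(4 \cdot 12^{2} - - \frac{\sqrt{3 - 26}}{6}\right) = 4443 + \left(4 \cdot 144 - - \frac{\sqrt{-23}}{6}\right) = 4443 + \left(576 - - \frac{i \sqrt{23}}{6}\right) = 4443 + \left(576 + \frac{i \sqrt{23}}{6}\right) = 5019 + \frac{i \sqrt{23}}{6}$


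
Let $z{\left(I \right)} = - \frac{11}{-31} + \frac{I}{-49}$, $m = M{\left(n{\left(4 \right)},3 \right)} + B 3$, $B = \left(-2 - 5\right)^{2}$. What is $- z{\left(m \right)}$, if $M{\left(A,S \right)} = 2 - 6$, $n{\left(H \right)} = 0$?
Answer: $\frac{3894}{1519} \approx 2.5635$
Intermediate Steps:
$M{\left(A,S \right)} = -4$ ($M{\left(A,S \right)} = 2 - 6 = -4$)
$B = 49$ ($B = \left(-7\right)^{2} = 49$)
$m = 143$ ($m = -4 + 49 \cdot 3 = -4 + 147 = 143$)
$z{\left(I \right)} = \frac{11}{31} - \frac{I}{49}$ ($z{\left(I \right)} = \left(-11\right) \left(- \frac{1}{31}\right) + I \left(- \frac{1}{49}\right) = \frac{11}{31} - \frac{I}{49}$)
$- z{\left(m \right)} = - (\frac{11}{31} - \frac{143}{49}) = \left(-1\right) \left(- \frac{3894}{1519}\right) = \frac{3894}{1519}$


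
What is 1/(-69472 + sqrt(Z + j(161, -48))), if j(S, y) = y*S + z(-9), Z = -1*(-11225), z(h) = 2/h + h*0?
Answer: -625248/43437197585 - 3*sqrt(31471)/43437197585 ≈ -1.4407e-5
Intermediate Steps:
z(h) = 2/h (z(h) = 2/h + 0 = 2/h)
Z = 11225
j(S, y) = -2/9 + S*y (j(S, y) = y*S + 2/(-9) = S*y + 2*(-1/9) = S*y - 2/9 = -2/9 + S*y)
1/(-69472 + sqrt(Z + j(161, -48))) = 1/(-69472 + sqrt(11225 + (-2/9 + 161*(-48)))) = 1/(-69472 + sqrt(11225 + (-2/9 - 7728))) = 1/(-69472 + sqrt(11225 - 69554/9)) = 1/(-69472 + sqrt(31471/9)) = 1/(-69472 + sqrt(31471)/3)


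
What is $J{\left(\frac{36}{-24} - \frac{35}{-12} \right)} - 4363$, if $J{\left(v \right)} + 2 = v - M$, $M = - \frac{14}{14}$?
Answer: $- \frac{52351}{12} \approx -4362.6$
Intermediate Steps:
$M = -1$ ($M = \left(-14\right) \frac{1}{14} = -1$)
$J{\left(v \right)} = -1 + v$ ($J{\left(v \right)} = -2 + \left(v - -1\right) = -2 + \left(v + 1\right) = -2 + \left(1 + v\right) = -1 + v$)
$J{\left(\frac{36}{-24} - \frac{35}{-12} \right)} - 4363 = \left(-1 + \left(\frac{36}{-24} - \frac{35}{-12}\right)\right) - 4363 = \left(-1 + \left(36 \left(- \frac{1}{24}\right) - - \frac{35}{12}\right)\right) - 4363 = \left(-1 + \left(- \frac{3}{2} + \frac{35}{12}\right)\right) - 4363 = \left(-1 + \frac{17}{12}\right) - 4363 = \frac{5}{12} - 4363 = - \frac{52351}{12}$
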